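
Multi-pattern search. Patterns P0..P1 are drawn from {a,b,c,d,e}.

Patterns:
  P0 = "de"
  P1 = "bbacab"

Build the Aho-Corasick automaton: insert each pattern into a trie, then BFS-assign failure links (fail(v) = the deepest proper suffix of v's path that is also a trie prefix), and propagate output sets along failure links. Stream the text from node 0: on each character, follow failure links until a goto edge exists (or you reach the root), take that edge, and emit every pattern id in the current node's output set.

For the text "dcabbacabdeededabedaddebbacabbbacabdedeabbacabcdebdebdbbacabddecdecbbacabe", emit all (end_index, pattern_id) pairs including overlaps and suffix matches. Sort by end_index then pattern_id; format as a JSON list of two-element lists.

Build automaton:
Trie nodes:
  0='ε' goto b→3 d→1
  1='d' goto e→2
  2='de' goto ·  [P0 ends]
  3='b' goto b→4
  4='bb' goto a→5
  5='bba' goto c→6
  6='bbac' goto a→7
  7='bbaca' goto b→8
  8='bbacab' goto ·  [P1 ends]

Failure links (BFS by depth):
  n1('d'): parent n0 fail=0; on 'd' 0 → fail=0;  out ∅∪∅=∅
  n3('b'): parent n0 fail=0; on 'b' 0 → fail=0;  out ∅∪∅=∅
  n2('de'): parent n1 fail=0; on 'e' 0 → fail=0;  out {0}∪∅={0}
  n4('bb'): parent n3 fail=0; on 'b' 0 → fail=3;  out ∅∪∅=∅
  n5('bba'): parent n4 fail=3; on 'a' 3→0 → fail=0;  out ∅∪∅=∅
  n6('bbac'): parent n5 fail=0; on 'c' 0 → fail=0;  out ∅∪∅=∅
  n7('bbaca'): parent n6 fail=0; on 'a' 0 → fail=0;  out ∅∪∅=∅
  n8('bbacab'): parent n7 fail=0; on 'b' 0 → fail=3;  out {1}∪∅={1}

Run:
pos 0 'd': at 1
pos 1 'c': at 0 (fail-walked)
pos 2 'a': at 0
pos 3 'b': at 3
pos 4 'b': at 4
pos 5 'a': at 5
pos 6 'c': at 6
pos 7 'a': at 7
pos 8 'b': at 8  emit P1@[3:8]
pos 9 'd': at 1 (fail-walked)
pos 10 'e': at 2  emit P0@[9:10]
pos 11 'e': at 0 (fail-walked)
pos 12 'd': at 1
pos 13 'e': at 2  emit P0@[12:13]
pos 14 'd': at 1 (fail-walked)
pos 15 'a': at 0 (fail-walked)
pos 16 'b': at 3
pos 17 'e': at 0 (fail-walked)
pos 18 'd': at 1
pos 19 'a': at 0 (fail-walked)
pos 20 'd': at 1
pos 21 'd': at 1 (fail-walked)
pos 22 'e': at 2  emit P0@[21:22]
pos 23 'b': at 3 (fail-walked)
pos 24 'b': at 4
pos 25 'a': at 5
pos 26 'c': at 6
pos 27 'a': at 7
pos 28 'b': at 8  emit P1@[23:28]
pos 29 'b': at 4 (fail-walked)
pos 30 'b': at 4 (fail-walked)
pos 31 'a': at 5
pos 32 'c': at 6
pos 33 'a': at 7
pos 34 'b': at 8  emit P1@[29:34]
pos 35 'd': at 1 (fail-walked)
pos 36 'e': at 2  emit P0@[35:36]
pos 37 'd': at 1 (fail-walked)
pos 38 'e': at 2  emit P0@[37:38]
pos 39 'a': at 0 (fail-walked)
pos 40 'b': at 3
pos 41 'b': at 4
pos 42 'a': at 5
pos 43 'c': at 6
pos 44 'a': at 7
pos 45 'b': at 8  emit P1@[40:45]
pos 46 'c': at 0 (fail-walked)
pos 47 'd': at 1
pos 48 'e': at 2  emit P0@[47:48]
pos 49 'b': at 3 (fail-walked)
pos 50 'd': at 1 (fail-walked)
pos 51 'e': at 2  emit P0@[50:51]
pos 52 'b': at 3 (fail-walked)
pos 53 'd': at 1 (fail-walked)
pos 54 'b': at 3 (fail-walked)
pos 55 'b': at 4
pos 56 'a': at 5
pos 57 'c': at 6
pos 58 'a': at 7
pos 59 'b': at 8  emit P1@[54:59]
pos 60 'd': at 1 (fail-walked)
pos 61 'd': at 1 (fail-walked)
pos 62 'e': at 2  emit P0@[61:62]
pos 63 'c': at 0 (fail-walked)
pos 64 'd': at 1
pos 65 'e': at 2  emit P0@[64:65]
pos 66 'c': at 0 (fail-walked)
pos 67 'b': at 3
pos 68 'b': at 4
pos 69 'a': at 5
pos 70 'c': at 6
pos 71 'a': at 7
pos 72 'b': at 8  emit P1@[67:72]
pos 73 'e': at 0 (fail-walked)

All matches (sorted): [[8,1],[10,0],[13,0],[22,0],[28,1],[34,1],[36,0],[38,0],[45,1],[48,0],[51,0],[59,1],[62,0],[65,0],[72,1]]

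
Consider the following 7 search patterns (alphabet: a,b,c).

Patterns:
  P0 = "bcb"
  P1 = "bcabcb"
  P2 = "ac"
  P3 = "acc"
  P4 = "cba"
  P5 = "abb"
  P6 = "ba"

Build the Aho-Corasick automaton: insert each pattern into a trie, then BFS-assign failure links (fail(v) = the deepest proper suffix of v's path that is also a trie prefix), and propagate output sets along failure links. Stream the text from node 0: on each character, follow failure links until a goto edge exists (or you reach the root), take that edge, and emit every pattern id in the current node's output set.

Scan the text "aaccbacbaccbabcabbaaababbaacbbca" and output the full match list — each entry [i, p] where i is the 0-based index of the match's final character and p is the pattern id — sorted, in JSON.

Construct AC machine:
Trie (insert patterns):
  0='ε' goto a→8 b→1 c→11
  1='b' goto a→16 c→2
  2='bc' goto a→4 b→3
  3='bcb' goto ·  [P0 ends]
  4='bca' goto b→5
  5='bcab' goto c→6
  6='bcabc' goto b→7
  7='bcabcb' goto ·  [P1 ends]
  8='a' goto b→14 c→9
  9='ac' goto c→10  [P2 ends]
  10='acc' goto ·  [P3 ends]
  11='c' goto b→12
  12='cb' goto a→13
  13='cba' goto ·  [P4 ends]
  14='ab' goto b→15
  15='abb' goto ·  [P5 ends]
  16='ba' goto ·  [P6 ends]

Failure links (BFS by depth):
  fail(1) 'b': from fail(0)=0 chase 'b': 0 ⇒ 0;  out=∅∪out(0)=∅
  fail(8) 'a': from fail(0)=0 chase 'a': 0 ⇒ 0;  out=∅∪out(0)=∅
  fail(11) 'c': from fail(0)=0 chase 'c': 0 ⇒ 0;  out=∅∪out(0)=∅
  fail(2) 'bc': from fail(1)=0 chase 'c': 0 ⇒ 11;  out=∅∪out(11)=∅
  fail(9) 'ac': from fail(8)=0 chase 'c': 0 ⇒ 11;  out={2}∪out(11)={2}
  fail(12) 'cb': from fail(11)=0 chase 'b': 0 ⇒ 1;  out=∅∪out(1)=∅
  fail(14) 'ab': from fail(8)=0 chase 'b': 0 ⇒ 1;  out=∅∪out(1)=∅
  fail(16) 'ba': from fail(1)=0 chase 'a': 0 ⇒ 8;  out={6}∪out(8)={6}
  fail(3) 'bcb': from fail(2)=11 chase 'b': 11 ⇒ 12;  out={0}∪out(12)={0}
  fail(4) 'bca': from fail(2)=11 chase 'a': 11→0 ⇒ 8;  out=∅∪out(8)=∅
  fail(10) 'acc': from fail(9)=11 chase 'c': 11→0 ⇒ 11;  out={3}∪out(11)={3}
  fail(13) 'cba': from fail(12)=1 chase 'a': 1 ⇒ 16;  out={4}∪out(16)={4,6}
  fail(15) 'abb': from fail(14)=1 chase 'b': 1→0 ⇒ 1;  out={5}∪out(1)={5}
  fail(5) 'bcab': from fail(4)=8 chase 'b': 8 ⇒ 14;  out=∅∪out(14)=∅
  fail(6) 'bcabc': from fail(5)=14 chase 'c': 14→1 ⇒ 2;  out=∅∪out(2)=∅
  fail(7) 'bcabcb': from fail(6)=2 chase 'b': 2 ⇒ 3;  out={1}∪out(3)={0,1}

Run:
i=0 'a': node 0→8
i=1 'a': node 8→8 (via fail)
i=2 'c': node 8→9  → match P2@[1:2]
i=3 'c': node 9→10  → match P3@[1:3]
i=4 'b': node 10→12 (via fail)
i=5 'a': node 12→13  → match P4@[3:5],P6@[4:5]
i=6 'c': node 13→9 (via fail)  → match P2@[5:6]
i=7 'b': node 9→12 (via fail)
i=8 'a': node 12→13  → match P4@[6:8],P6@[7:8]
i=9 'c': node 13→9 (via fail)  → match P2@[8:9]
i=10 'c': node 9→10  → match P3@[8:10]
i=11 'b': node 10→12 (via fail)
i=12 'a': node 12→13  → match P4@[10:12],P6@[11:12]
i=13 'b': node 13→14 (via fail)
i=14 'c': node 14→2 (via fail)
i=15 'a': node 2→4
i=16 'b': node 4→5
i=17 'b': node 5→15 (via fail)  → match P5@[15:17]
i=18 'a': node 15→16 (via fail)  → match P6@[17:18]
i=19 'a': node 16→8 (via fail)
i=20 'a': node 8→8 (via fail)
i=21 'b': node 8→14
i=22 'a': node 14→16 (via fail)  → match P6@[21:22]
i=23 'b': node 16→14 (via fail)
i=24 'b': node 14→15  → match P5@[22:24]
i=25 'a': node 15→16 (via fail)  → match P6@[24:25]
i=26 'a': node 16→8 (via fail)
i=27 'c': node 8→9  → match P2@[26:27]
i=28 'b': node 9→12 (via fail)
i=29 'b': node 12→1 (via fail)
i=30 'c': node 1→2
i=31 'a': node 2→4

Matches: [[2,2],[3,3],[5,4],[5,6],[6,2],[8,4],[8,6],[9,2],[10,3],[12,4],[12,6],[17,5],[18,6],[22,6],[24,5],[25,6],[27,2]]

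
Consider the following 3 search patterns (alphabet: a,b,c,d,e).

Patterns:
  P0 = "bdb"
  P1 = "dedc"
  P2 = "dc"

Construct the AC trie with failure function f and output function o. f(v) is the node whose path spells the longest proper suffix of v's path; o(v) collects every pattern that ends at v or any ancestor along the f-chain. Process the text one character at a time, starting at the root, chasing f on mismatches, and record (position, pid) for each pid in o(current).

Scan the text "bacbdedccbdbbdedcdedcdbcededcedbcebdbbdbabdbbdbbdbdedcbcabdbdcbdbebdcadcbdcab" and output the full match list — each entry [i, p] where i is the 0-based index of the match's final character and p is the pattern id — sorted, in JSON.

Build:
Trie nodes:
  n0 'ε': b→1 d→4
  n1 'b': d→2
  n2 'bd': b→3
  n3 'bdb': ·  [P0 ends]
  n4 'd': c→8 e→5
  n5 'de': d→6
  n6 'ded': c→7
  n7 'dedc': ·  [P1 ends]
  n8 'dc': ·  [P2 ends]

BFS fail/out derivation:
  fail(1) 'b': from fail(0)=0 chase 'b': 0 ⇒ 0;  out=∅∪out(0)=∅
  fail(4) 'd': from fail(0)=0 chase 'd': 0 ⇒ 0;  out=∅∪out(0)=∅
  fail(2) 'bd': from fail(1)=0 chase 'd': 0 ⇒ 4;  out=∅∪out(4)=∅
  fail(5) 'de': from fail(4)=0 chase 'e': 0 ⇒ 0;  out=∅∪out(0)=∅
  fail(8) 'dc': from fail(4)=0 chase 'c': 0 ⇒ 0;  out={2}∪out(0)={2}
  fail(3) 'bdb': from fail(2)=4 chase 'b': 4→0 ⇒ 1;  out={0}∪out(1)={0}
  fail(6) 'ded': from fail(5)=0 chase 'd': 0 ⇒ 4;  out=∅∪out(4)=∅
  fail(7) 'dedc': from fail(6)=4 chase 'c': 4 ⇒ 8;  out={1}∪out(8)={1,2}

Run:
pos 0 'b': at 1
pos 1 'a': at 0 (fail-walked)
pos 2 'c': at 0
pos 3 'b': at 1
pos 4 'd': at 2
pos 5 'e': at 5 (fail-walked)
pos 6 'd': at 6
pos 7 'c': at 7  emit P1@[4:7],P2@[6:7]
pos 8 'c': at 0 (fail-walked)
pos 9 'b': at 1
pos 10 'd': at 2
pos 11 'b': at 3  emit P0@[9:11]
pos 12 'b': at 1 (fail-walked)
pos 13 'd': at 2
pos 14 'e': at 5 (fail-walked)
pos 15 'd': at 6
pos 16 'c': at 7  emit P1@[13:16],P2@[15:16]
pos 17 'd': at 4 (fail-walked)
pos 18 'e': at 5
pos 19 'd': at 6
pos 20 'c': at 7  emit P1@[17:20],P2@[19:20]
pos 21 'd': at 4 (fail-walked)
pos 22 'b': at 1 (fail-walked)
pos 23 'c': at 0 (fail-walked)
pos 24 'e': at 0
pos 25 'd': at 4
pos 26 'e': at 5
pos 27 'd': at 6
pos 28 'c': at 7  emit P1@[25:28],P2@[27:28]
pos 29 'e': at 0 (fail-walked)
pos 30 'd': at 4
pos 31 'b': at 1 (fail-walked)
pos 32 'c': at 0 (fail-walked)
pos 33 'e': at 0
pos 34 'b': at 1
pos 35 'd': at 2
pos 36 'b': at 3  emit P0@[34:36]
pos 37 'b': at 1 (fail-walked)
pos 38 'd': at 2
pos 39 'b': at 3  emit P0@[37:39]
pos 40 'a': at 0 (fail-walked)
pos 41 'b': at 1
pos 42 'd': at 2
pos 43 'b': at 3  emit P0@[41:43]
pos 44 'b': at 1 (fail-walked)
pos 45 'd': at 2
pos 46 'b': at 3  emit P0@[44:46]
pos 47 'b': at 1 (fail-walked)
pos 48 'd': at 2
pos 49 'b': at 3  emit P0@[47:49]
pos 50 'd': at 2 (fail-walked)
pos 51 'e': at 5 (fail-walked)
pos 52 'd': at 6
pos 53 'c': at 7  emit P1@[50:53],P2@[52:53]
pos 54 'b': at 1 (fail-walked)
pos 55 'c': at 0 (fail-walked)
pos 56 'a': at 0
pos 57 'b': at 1
pos 58 'd': at 2
pos 59 'b': at 3  emit P0@[57:59]
pos 60 'd': at 2 (fail-walked)
pos 61 'c': at 8 (fail-walked)  emit P2@[60:61]
pos 62 'b': at 1 (fail-walked)
pos 63 'd': at 2
pos 64 'b': at 3  emit P0@[62:64]
pos 65 'e': at 0 (fail-walked)
pos 66 'b': at 1
pos 67 'd': at 2
pos 68 'c': at 8 (fail-walked)  emit P2@[67:68]
pos 69 'a': at 0 (fail-walked)
pos 70 'd': at 4
pos 71 'c': at 8  emit P2@[70:71]
pos 72 'b': at 1 (fail-walked)
pos 73 'd': at 2
pos 74 'c': at 8 (fail-walked)  emit P2@[73:74]
pos 75 'a': at 0 (fail-walked)
pos 76 'b': at 1

Matches: [[7,1],[7,2],[11,0],[16,1],[16,2],[20,1],[20,2],[28,1],[28,2],[36,0],[39,0],[43,0],[46,0],[49,0],[53,1],[53,2],[59,0],[61,2],[64,0],[68,2],[71,2],[74,2]]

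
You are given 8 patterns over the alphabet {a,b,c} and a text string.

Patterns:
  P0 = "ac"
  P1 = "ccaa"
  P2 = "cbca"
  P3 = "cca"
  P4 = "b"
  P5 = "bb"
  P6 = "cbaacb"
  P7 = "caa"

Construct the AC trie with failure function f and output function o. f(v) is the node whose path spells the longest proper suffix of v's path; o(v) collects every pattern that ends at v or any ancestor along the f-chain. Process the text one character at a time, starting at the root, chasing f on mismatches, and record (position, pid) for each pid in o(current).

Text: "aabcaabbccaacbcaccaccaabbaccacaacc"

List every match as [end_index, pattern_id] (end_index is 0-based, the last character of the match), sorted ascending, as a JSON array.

Build:
Trie nodes:
  n0 'ε': a→1 b→10 c→3
  n1 'a': c→2
  n2 'ac': ·  ←P0
  n3 'c': a→16 b→7 c→4
  n4 'cc': a→5
  n5 'cca': a→6  ←P3
  n6 'ccaa': ·  ←P1
  n7 'cb': a→12 c→8
  n8 'cbc': a→9
  n9 'cbca': ·  ←P2
  n10 'b': b→11  ←P4
  n11 'bb': ·  ←P5
  n12 'cba': a→13
  n13 'cbaa': c→14
  n14 'cbaac': b→15
  n15 'cbaacb': ·  ←P6
  n16 'ca': a→17
  n17 'caa': ·  ←P7

BFS fail/out derivation:
  n1('a'): parent n0 fail=0; on 'a' 0 → fail=0;  out ∅∪∅=∅
  n3('c'): parent n0 fail=0; on 'c' 0 → fail=0;  out ∅∪∅=∅
  n10('b'): parent n0 fail=0; on 'b' 0 → fail=0;  out {4}∪∅={4}
  n2('ac'): parent n1 fail=0; on 'c' 0 → fail=3;  out {0}∪∅={0}
  n4('cc'): parent n3 fail=0; on 'c' 0 → fail=3;  out ∅∪∅=∅
  n7('cb'): parent n3 fail=0; on 'b' 0 → fail=10;  out ∅∪{4}={4}
  n11('bb'): parent n10 fail=0; on 'b' 0 → fail=10;  out {5}∪{4}={4,5}
  n16('ca'): parent n3 fail=0; on 'a' 0 → fail=1;  out ∅∪∅=∅
  n5('cca'): parent n4 fail=3; on 'a' 3 → fail=16;  out {3}∪∅={3}
  n8('cbc'): parent n7 fail=10; on 'c' 10→0 → fail=3;  out ∅∪∅=∅
  n12('cba'): parent n7 fail=10; on 'a' 10→0 → fail=1;  out ∅∪∅=∅
  n17('caa'): parent n16 fail=1; on 'a' 1→0 → fail=1;  out {7}∪∅={7}
  n6('ccaa'): parent n5 fail=16; on 'a' 16 → fail=17;  out {1}∪{7}={1,7}
  n9('cbca'): parent n8 fail=3; on 'a' 3 → fail=16;  out {2}∪∅={2}
  n13('cbaa'): parent n12 fail=1; on 'a' 1→0 → fail=1;  out ∅∪∅=∅
  n14('cbaac'): parent n13 fail=1; on 'c' 1 → fail=2;  out ∅∪{0}={0}
  n15('cbaacb'): parent n14 fail=2; on 'b' 2→3 → fail=7;  out {6}∪{4}={4,6}

Run:
pos 0 'a': at 1
pos 1 'a': at 1 ·f
pos 2 'b': at 10 ·f  → match P4@[2:2]
pos 3 'c': at 3 ·f
pos 4 'a': at 16
pos 5 'a': at 17  → match P7@[3:5]
pos 6 'b': at 10 ·f  → match P4@[6:6]
pos 7 'b': at 11  → match P4@[7:7],P5@[6:7]
pos 8 'c': at 3 ·f
pos 9 'c': at 4
pos 10 'a': at 5  → match P3@[8:10]
pos 11 'a': at 6  → match P1@[8:11],P7@[9:11]
pos 12 'c': at 2 ·f  → match P0@[11:12]
pos 13 'b': at 7 ·f  → match P4@[13:13]
pos 14 'c': at 8
pos 15 'a': at 9  → match P2@[12:15]
pos 16 'c': at 2 ·f  → match P0@[15:16]
pos 17 'c': at 4 ·f
pos 18 'a': at 5  → match P3@[16:18]
pos 19 'c': at 2 ·f  → match P0@[18:19]
pos 20 'c': at 4 ·f
pos 21 'a': at 5  → match P3@[19:21]
pos 22 'a': at 6  → match P1@[19:22],P7@[20:22]
pos 23 'b': at 10 ·f  → match P4@[23:23]
pos 24 'b': at 11  → match P4@[24:24],P5@[23:24]
pos 25 'a': at 1 ·f
pos 26 'c': at 2  → match P0@[25:26]
pos 27 'c': at 4 ·f
pos 28 'a': at 5  → match P3@[26:28]
pos 29 'c': at 2 ·f  → match P0@[28:29]
pos 30 'a': at 16 ·f
pos 31 'a': at 17  → match P7@[29:31]
pos 32 'c': at 2 ·f  → match P0@[31:32]
pos 33 'c': at 4 ·f

Matches: [[2,4],[5,7],[6,4],[7,4],[7,5],[10,3],[11,1],[11,7],[12,0],[13,4],[15,2],[16,0],[18,3],[19,0],[21,3],[22,1],[22,7],[23,4],[24,4],[24,5],[26,0],[28,3],[29,0],[31,7],[32,0]]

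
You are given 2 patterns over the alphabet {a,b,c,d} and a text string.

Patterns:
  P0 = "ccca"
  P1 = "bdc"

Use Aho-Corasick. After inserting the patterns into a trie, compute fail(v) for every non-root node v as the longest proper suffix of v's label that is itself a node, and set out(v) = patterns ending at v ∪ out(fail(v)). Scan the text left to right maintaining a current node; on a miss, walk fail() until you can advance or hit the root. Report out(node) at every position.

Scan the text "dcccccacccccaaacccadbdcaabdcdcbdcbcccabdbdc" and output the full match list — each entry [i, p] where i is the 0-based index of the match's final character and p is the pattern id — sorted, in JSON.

Construct AC machine:
Trie (insert patterns):
  n0 'ε': b→5 c→1
  n1 'c': c→2
  n2 'cc': c→3
  n3 'ccc': a→4
  n4 'ccca': ·  ←P0
  n5 'b': d→6
  n6 'bd': c→7
  n7 'bdc': ·  ←P1

BFS fail/out derivation:
  fail(1) 'c': from fail(0)=0 chase 'c': 0 ⇒ 0;  out=∅∪out(0)=∅
  fail(5) 'b': from fail(0)=0 chase 'b': 0 ⇒ 0;  out=∅∪out(0)=∅
  fail(2) 'cc': from fail(1)=0 chase 'c': 0 ⇒ 1;  out=∅∪out(1)=∅
  fail(6) 'bd': from fail(5)=0 chase 'd': 0 ⇒ 0;  out=∅∪out(0)=∅
  fail(3) 'ccc': from fail(2)=1 chase 'c': 1 ⇒ 2;  out=∅∪out(2)=∅
  fail(7) 'bdc': from fail(6)=0 chase 'c': 0 ⇒ 1;  out={1}∪out(1)={1}
  fail(4) 'ccca': from fail(3)=2 chase 'a': 2→1→0 ⇒ 0;  out={0}∪out(0)={0}

Run:
i=0 'd': node 0→0
i=1 'c': node 0→1
i=2 'c': node 1→2
i=3 'c': node 2→3
i=4 'c': node 3→3 ·f
i=5 'c': node 3→3 ·f
i=6 'a': node 3→4  ** P0@[3:6]
i=7 'c': node 4→1 ·f
i=8 'c': node 1→2
i=9 'c': node 2→3
i=10 'c': node 3→3 ·f
i=11 'c': node 3→3 ·f
i=12 'a': node 3→4  ** P0@[9:12]
i=13 'a': node 4→0 ·f
i=14 'a': node 0→0
i=15 'c': node 0→1
i=16 'c': node 1→2
i=17 'c': node 2→3
i=18 'a': node 3→4  ** P0@[15:18]
i=19 'd': node 4→0 ·f
i=20 'b': node 0→5
i=21 'd': node 5→6
i=22 'c': node 6→7  ** P1@[20:22]
i=23 'a': node 7→0 ·f
i=24 'a': node 0→0
i=25 'b': node 0→5
i=26 'd': node 5→6
i=27 'c': node 6→7  ** P1@[25:27]
i=28 'd': node 7→0 ·f
i=29 'c': node 0→1
i=30 'b': node 1→5 ·f
i=31 'd': node 5→6
i=32 'c': node 6→7  ** P1@[30:32]
i=33 'b': node 7→5 ·f
i=34 'c': node 5→1 ·f
i=35 'c': node 1→2
i=36 'c': node 2→3
i=37 'a': node 3→4  ** P0@[34:37]
i=38 'b': node 4→5 ·f
i=39 'd': node 5→6
i=40 'b': node 6→5 ·f
i=41 'd': node 5→6
i=42 'c': node 6→7  ** P1@[40:42]

Matches: [[6,0],[12,0],[18,0],[22,1],[27,1],[32,1],[37,0],[42,1]]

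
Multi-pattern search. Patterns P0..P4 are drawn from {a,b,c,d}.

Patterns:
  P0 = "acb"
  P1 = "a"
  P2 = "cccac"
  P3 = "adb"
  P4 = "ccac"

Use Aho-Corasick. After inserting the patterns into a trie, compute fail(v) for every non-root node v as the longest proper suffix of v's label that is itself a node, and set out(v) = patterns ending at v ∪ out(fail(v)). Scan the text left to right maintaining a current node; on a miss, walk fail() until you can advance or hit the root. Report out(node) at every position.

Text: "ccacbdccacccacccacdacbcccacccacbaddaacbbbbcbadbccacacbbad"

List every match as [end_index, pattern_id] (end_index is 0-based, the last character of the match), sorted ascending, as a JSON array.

Construct AC machine:
Trie nodes:
  n0 'ε': a→1 c→4
  n1 'a': c→2 d→9  ←P1
  n2 'ac': b→3
  n3 'acb': ·  ←P0
  n4 'c': c→5
  n5 'cc': a→11 c→6
  n6 'ccc': a→7
  n7 'ccca': c→8
  n8 'cccac': ·  ←P2
  n9 'ad': b→10
  n10 'adb': ·  ←P3
  n11 'cca': c→12
  n12 'ccac': ·  ←P4

BFS fail/out derivation:
  n1('a'): parent n0 fail=0; on 'a' 0 → fail=0;  out {1}∪∅={1}
  n4('c'): parent n0 fail=0; on 'c' 0 → fail=0;  out ∅∪∅=∅
  n2('ac'): parent n1 fail=0; on 'c' 0 → fail=4;  out ∅∪∅=∅
  n5('cc'): parent n4 fail=0; on 'c' 0 → fail=4;  out ∅∪∅=∅
  n9('ad'): parent n1 fail=0; on 'd' 0 → fail=0;  out ∅∪∅=∅
  n3('acb'): parent n2 fail=4; on 'b' 4→0 → fail=0;  out {0}∪∅={0}
  n6('ccc'): parent n5 fail=4; on 'c' 4 → fail=5;  out ∅∪∅=∅
  n10('adb'): parent n9 fail=0; on 'b' 0 → fail=0;  out {3}∪∅={3}
  n11('cca'): parent n5 fail=4; on 'a' 4→0 → fail=1;  out ∅∪{1}={1}
  n7('ccca'): parent n6 fail=5; on 'a' 5 → fail=11;  out ∅∪{1}={1}
  n12('ccac'): parent n11 fail=1; on 'c' 1 → fail=2;  out {4}∪∅={4}
  n8('cccac'): parent n7 fail=11; on 'c' 11 → fail=12;  out {2}∪{4}={2,4}

Text stream:
[0] read 'c'  n0⇒n4
[1] read 'c'  n4⇒n5
[2] read 'a'  n5⇒n11  ** P1@[2:2]
[3] read 'c'  n11⇒n12  ** P4@[0:3]
[4] read 'b'  n12⇒n3 ·f  ** P0@[2:4]
[5] read 'd'  n3⇒n0 ·f
[6] read 'c'  n0⇒n4
[7] read 'c'  n4⇒n5
[8] read 'a'  n5⇒n11  ** P1@[8:8]
[9] read 'c'  n11⇒n12  ** P4@[6:9]
[10] read 'c'  n12⇒n5 ·f
[11] read 'c'  n5⇒n6
[12] read 'a'  n6⇒n7  ** P1@[12:12]
[13] read 'c'  n7⇒n8  ** P2@[9:13],P4@[10:13]
[14] read 'c'  n8⇒n5 ·f
[15] read 'c'  n5⇒n6
[16] read 'a'  n6⇒n7  ** P1@[16:16]
[17] read 'c'  n7⇒n8  ** P2@[13:17],P4@[14:17]
[18] read 'd'  n8⇒n0 ·f
[19] read 'a'  n0⇒n1  ** P1@[19:19]
[20] read 'c'  n1⇒n2
[21] read 'b'  n2⇒n3  ** P0@[19:21]
[22] read 'c'  n3⇒n4 ·f
[23] read 'c'  n4⇒n5
[24] read 'c'  n5⇒n6
[25] read 'a'  n6⇒n7  ** P1@[25:25]
[26] read 'c'  n7⇒n8  ** P2@[22:26],P4@[23:26]
[27] read 'c'  n8⇒n5 ·f
[28] read 'c'  n5⇒n6
[29] read 'a'  n6⇒n7  ** P1@[29:29]
[30] read 'c'  n7⇒n8  ** P2@[26:30],P4@[27:30]
[31] read 'b'  n8⇒n3 ·f  ** P0@[29:31]
[32] read 'a'  n3⇒n1 ·f  ** P1@[32:32]
[33] read 'd'  n1⇒n9
[34] read 'd'  n9⇒n0 ·f
[35] read 'a'  n0⇒n1  ** P1@[35:35]
[36] read 'a'  n1⇒n1 ·f  ** P1@[36:36]
[37] read 'c'  n1⇒n2
[38] read 'b'  n2⇒n3  ** P0@[36:38]
[39] read 'b'  n3⇒n0 ·f
[40] read 'b'  n0⇒n0
[41] read 'b'  n0⇒n0
[42] read 'c'  n0⇒n4
[43] read 'b'  n4⇒n0 ·f
[44] read 'a'  n0⇒n1  ** P1@[44:44]
[45] read 'd'  n1⇒n9
[46] read 'b'  n9⇒n10  ** P3@[44:46]
[47] read 'c'  n10⇒n4 ·f
[48] read 'c'  n4⇒n5
[49] read 'a'  n5⇒n11  ** P1@[49:49]
[50] read 'c'  n11⇒n12  ** P4@[47:50]
[51] read 'a'  n12⇒n1 ·f  ** P1@[51:51]
[52] read 'c'  n1⇒n2
[53] read 'b'  n2⇒n3  ** P0@[51:53]
[54] read 'b'  n3⇒n0 ·f
[55] read 'a'  n0⇒n1  ** P1@[55:55]
[56] read 'd'  n1⇒n9

All matches (sorted): [[2,1],[3,4],[4,0],[8,1],[9,4],[12,1],[13,2],[13,4],[16,1],[17,2],[17,4],[19,1],[21,0],[25,1],[26,2],[26,4],[29,1],[30,2],[30,4],[31,0],[32,1],[35,1],[36,1],[38,0],[44,1],[46,3],[49,1],[50,4],[51,1],[53,0],[55,1]]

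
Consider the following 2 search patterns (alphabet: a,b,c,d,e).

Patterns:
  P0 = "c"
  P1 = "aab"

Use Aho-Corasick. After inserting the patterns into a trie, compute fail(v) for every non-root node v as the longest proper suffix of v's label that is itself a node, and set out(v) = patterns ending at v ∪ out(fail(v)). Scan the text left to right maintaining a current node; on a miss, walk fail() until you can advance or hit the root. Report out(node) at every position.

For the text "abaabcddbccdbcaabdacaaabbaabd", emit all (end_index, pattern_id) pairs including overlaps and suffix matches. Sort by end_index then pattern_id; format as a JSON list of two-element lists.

Construct AC machine:
Trie nodes:
  n0 'ε': a→2 c→1
  n1 'c': ·  ←P0
  n2 'a': a→3
  n3 'aa': b→4
  n4 'aab': ·  ←P1

Failure links (BFS by depth):
  fail(1) 'c': from fail(0)=0 chase 'c': 0 ⇒ 0;  out={0}∪out(0)={0}
  fail(2) 'a': from fail(0)=0 chase 'a': 0 ⇒ 0;  out=∅∪out(0)=∅
  fail(3) 'aa': from fail(2)=0 chase 'a': 0 ⇒ 2;  out=∅∪out(2)=∅
  fail(4) 'aab': from fail(3)=2 chase 'b': 2→0 ⇒ 0;  out={1}∪out(0)={1}

Scan:
[0] read 'a'  n0⇒n2
[1] read 'b'  n2⇒n0 (via fail)
[2] read 'a'  n0⇒n2
[3] read 'a'  n2⇒n3
[4] read 'b'  n3⇒n4  emit P1@[2:4]
[5] read 'c'  n4⇒n1 (via fail)  emit P0@[5:5]
[6] read 'd'  n1⇒n0 (via fail)
[7] read 'd'  n0⇒n0
[8] read 'b'  n0⇒n0
[9] read 'c'  n0⇒n1  emit P0@[9:9]
[10] read 'c'  n1⇒n1 (via fail)  emit P0@[10:10]
[11] read 'd'  n1⇒n0 (via fail)
[12] read 'b'  n0⇒n0
[13] read 'c'  n0⇒n1  emit P0@[13:13]
[14] read 'a'  n1⇒n2 (via fail)
[15] read 'a'  n2⇒n3
[16] read 'b'  n3⇒n4  emit P1@[14:16]
[17] read 'd'  n4⇒n0 (via fail)
[18] read 'a'  n0⇒n2
[19] read 'c'  n2⇒n1 (via fail)  emit P0@[19:19]
[20] read 'a'  n1⇒n2 (via fail)
[21] read 'a'  n2⇒n3
[22] read 'a'  n3⇒n3 (via fail)
[23] read 'b'  n3⇒n4  emit P1@[21:23]
[24] read 'b'  n4⇒n0 (via fail)
[25] read 'a'  n0⇒n2
[26] read 'a'  n2⇒n3
[27] read 'b'  n3⇒n4  emit P1@[25:27]
[28] read 'd'  n4⇒n0 (via fail)

All matches (sorted): [[4,1],[5,0],[9,0],[10,0],[13,0],[16,1],[19,0],[23,1],[27,1]]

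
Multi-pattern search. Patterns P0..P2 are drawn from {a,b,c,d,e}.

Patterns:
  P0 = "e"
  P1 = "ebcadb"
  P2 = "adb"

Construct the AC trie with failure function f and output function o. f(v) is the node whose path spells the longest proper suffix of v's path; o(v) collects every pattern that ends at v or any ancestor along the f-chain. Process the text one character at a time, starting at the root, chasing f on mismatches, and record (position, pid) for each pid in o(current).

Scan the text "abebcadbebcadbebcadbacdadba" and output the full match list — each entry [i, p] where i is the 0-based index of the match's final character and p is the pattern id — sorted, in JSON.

Build automaton:
Trie nodes:
  0='ε' goto a→7 e→1
  1='e' goto b→2  [P0 ends]
  2='eb' goto c→3
  3='ebc' goto a→4
  4='ebca' goto d→5
  5='ebcad' goto b→6
  6='ebcadb' goto ·  [P1 ends]
  7='a' goto d→8
  8='ad' goto b→9
  9='adb' goto ·  [P2 ends]

Failure links (BFS by depth):
  fail(1) 'e': from fail(0)=0 chase 'e': 0 ⇒ 0;  out={0}∪out(0)={0}
  fail(7) 'a': from fail(0)=0 chase 'a': 0 ⇒ 0;  out=∅∪out(0)=∅
  fail(2) 'eb': from fail(1)=0 chase 'b': 0 ⇒ 0;  out=∅∪out(0)=∅
  fail(8) 'ad': from fail(7)=0 chase 'd': 0 ⇒ 0;  out=∅∪out(0)=∅
  fail(3) 'ebc': from fail(2)=0 chase 'c': 0 ⇒ 0;  out=∅∪out(0)=∅
  fail(9) 'adb': from fail(8)=0 chase 'b': 0 ⇒ 0;  out={2}∪out(0)={2}
  fail(4) 'ebca': from fail(3)=0 chase 'a': 0 ⇒ 7;  out=∅∪out(7)=∅
  fail(5) 'ebcad': from fail(4)=7 chase 'd': 7 ⇒ 8;  out=∅∪out(8)=∅
  fail(6) 'ebcadb': from fail(5)=8 chase 'b': 8 ⇒ 9;  out={1}∪out(9)={1,2}

Scan:
pos 0 'a': at 7
pos 1 'b': at 0 ·f
pos 2 'e': at 1  ** P0@[2:2]
pos 3 'b': at 2
pos 4 'c': at 3
pos 5 'a': at 4
pos 6 'd': at 5
pos 7 'b': at 6  ** P1@[2:7],P2@[5:7]
pos 8 'e': at 1 ·f  ** P0@[8:8]
pos 9 'b': at 2
pos 10 'c': at 3
pos 11 'a': at 4
pos 12 'd': at 5
pos 13 'b': at 6  ** P1@[8:13],P2@[11:13]
pos 14 'e': at 1 ·f  ** P0@[14:14]
pos 15 'b': at 2
pos 16 'c': at 3
pos 17 'a': at 4
pos 18 'd': at 5
pos 19 'b': at 6  ** P1@[14:19],P2@[17:19]
pos 20 'a': at 7 ·f
pos 21 'c': at 0 ·f
pos 22 'd': at 0
pos 23 'a': at 7
pos 24 'd': at 8
pos 25 'b': at 9  ** P2@[23:25]
pos 26 'a': at 7 ·f

Matches: [[2,0],[7,1],[7,2],[8,0],[13,1],[13,2],[14,0],[19,1],[19,2],[25,2]]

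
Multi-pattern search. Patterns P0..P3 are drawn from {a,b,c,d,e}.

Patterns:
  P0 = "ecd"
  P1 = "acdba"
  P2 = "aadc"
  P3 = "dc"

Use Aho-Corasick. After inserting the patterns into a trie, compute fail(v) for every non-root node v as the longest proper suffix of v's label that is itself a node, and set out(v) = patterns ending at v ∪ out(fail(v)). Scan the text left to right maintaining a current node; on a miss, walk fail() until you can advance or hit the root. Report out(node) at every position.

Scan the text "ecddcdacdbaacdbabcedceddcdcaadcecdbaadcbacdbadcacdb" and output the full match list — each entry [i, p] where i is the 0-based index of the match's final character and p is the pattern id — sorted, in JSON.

Construct AC machine:
Trie (insert patterns):
  0='ε' goto a→4 d→12 e→1
  1='e' goto c→2
  2='ec' goto d→3
  3='ecd' goto ·  [P0 ends]
  4='a' goto a→9 c→5
  5='ac' goto d→6
  6='acd' goto b→7
  7='acdb' goto a→8
  8='acdba' goto ·  [P1 ends]
  9='aa' goto d→10
  10='aad' goto c→11
  11='aadc' goto ·  [P2 ends]
  12='d' goto c→13
  13='dc' goto ·  [P3 ends]

BFS fail/out derivation:
  n1('e'): parent n0 fail=0; on 'e' 0 → fail=0;  out ∅∪∅=∅
  n4('a'): parent n0 fail=0; on 'a' 0 → fail=0;  out ∅∪∅=∅
  n12('d'): parent n0 fail=0; on 'd' 0 → fail=0;  out ∅∪∅=∅
  n2('ec'): parent n1 fail=0; on 'c' 0 → fail=0;  out ∅∪∅=∅
  n5('ac'): parent n4 fail=0; on 'c' 0 → fail=0;  out ∅∪∅=∅
  n9('aa'): parent n4 fail=0; on 'a' 0 → fail=4;  out ∅∪∅=∅
  n13('dc'): parent n12 fail=0; on 'c' 0 → fail=0;  out {3}∪∅={3}
  n3('ecd'): parent n2 fail=0; on 'd' 0 → fail=12;  out {0}∪∅={0}
  n6('acd'): parent n5 fail=0; on 'd' 0 → fail=12;  out ∅∪∅=∅
  n10('aad'): parent n9 fail=4; on 'd' 4→0 → fail=12;  out ∅∪∅=∅
  n7('acdb'): parent n6 fail=12; on 'b' 12→0 → fail=0;  out ∅∪∅=∅
  n11('aadc'): parent n10 fail=12; on 'c' 12 → fail=13;  out {2}∪{3}={2,3}
  n8('acdba'): parent n7 fail=0; on 'a' 0 → fail=4;  out {1}∪∅={1}

Scan:
pos 0 'e': at 1
pos 1 'c': at 2
pos 2 'd': at 3  → match P0@[0:2]
pos 3 'd': at 12 (fail-walked)
pos 4 'c': at 13  → match P3@[3:4]
pos 5 'd': at 12 (fail-walked)
pos 6 'a': at 4 (fail-walked)
pos 7 'c': at 5
pos 8 'd': at 6
pos 9 'b': at 7
pos 10 'a': at 8  → match P1@[6:10]
pos 11 'a': at 9 (fail-walked)
pos 12 'c': at 5 (fail-walked)
pos 13 'd': at 6
pos 14 'b': at 7
pos 15 'a': at 8  → match P1@[11:15]
pos 16 'b': at 0 (fail-walked)
pos 17 'c': at 0
pos 18 'e': at 1
pos 19 'd': at 12 (fail-walked)
pos 20 'c': at 13  → match P3@[19:20]
pos 21 'e': at 1 (fail-walked)
pos 22 'd': at 12 (fail-walked)
pos 23 'd': at 12 (fail-walked)
pos 24 'c': at 13  → match P3@[23:24]
pos 25 'd': at 12 (fail-walked)
pos 26 'c': at 13  → match P3@[25:26]
pos 27 'a': at 4 (fail-walked)
pos 28 'a': at 9
pos 29 'd': at 10
pos 30 'c': at 11  → match P2@[27:30],P3@[29:30]
pos 31 'e': at 1 (fail-walked)
pos 32 'c': at 2
pos 33 'd': at 3  → match P0@[31:33]
pos 34 'b': at 0 (fail-walked)
pos 35 'a': at 4
pos 36 'a': at 9
pos 37 'd': at 10
pos 38 'c': at 11  → match P2@[35:38],P3@[37:38]
pos 39 'b': at 0 (fail-walked)
pos 40 'a': at 4
pos 41 'c': at 5
pos 42 'd': at 6
pos 43 'b': at 7
pos 44 'a': at 8  → match P1@[40:44]
pos 45 'd': at 12 (fail-walked)
pos 46 'c': at 13  → match P3@[45:46]
pos 47 'a': at 4 (fail-walked)
pos 48 'c': at 5
pos 49 'd': at 6
pos 50 'b': at 7

Result: [[2,0],[4,3],[10,1],[15,1],[20,3],[24,3],[26,3],[30,2],[30,3],[33,0],[38,2],[38,3],[44,1],[46,3]]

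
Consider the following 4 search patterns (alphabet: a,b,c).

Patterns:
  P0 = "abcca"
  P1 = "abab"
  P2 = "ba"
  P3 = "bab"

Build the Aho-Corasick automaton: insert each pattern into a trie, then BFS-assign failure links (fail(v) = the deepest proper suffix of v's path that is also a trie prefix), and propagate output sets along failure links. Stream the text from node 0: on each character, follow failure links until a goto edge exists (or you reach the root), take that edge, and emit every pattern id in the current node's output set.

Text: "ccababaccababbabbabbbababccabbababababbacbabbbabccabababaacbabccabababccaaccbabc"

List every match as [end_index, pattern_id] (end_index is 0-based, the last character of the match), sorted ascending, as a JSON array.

Build automaton:
Trie (insert patterns):
  n0 'ε': a→1 b→8
  n1 'a': b→2
  n2 'ab': a→6 c→3
  n3 'abc': c→4
  n4 'abcc': a→5
  n5 'abcca': ·  [P0 ends]
  n6 'aba': b→7
  n7 'abab': ·  [P1 ends]
  n8 'b': a→9
  n9 'ba': b→10  [P2 ends]
  n10 'bab': ·  [P3 ends]

Failure links (BFS by depth):
  fail(1) 'a': from fail(0)=0 chase 'a': 0 ⇒ 0;  out=∅∪out(0)=∅
  fail(8) 'b': from fail(0)=0 chase 'b': 0 ⇒ 0;  out=∅∪out(0)=∅
  fail(2) 'ab': from fail(1)=0 chase 'b': 0 ⇒ 8;  out=∅∪out(8)=∅
  fail(9) 'ba': from fail(8)=0 chase 'a': 0 ⇒ 1;  out={2}∪out(1)={2}
  fail(3) 'abc': from fail(2)=8 chase 'c': 8→0 ⇒ 0;  out=∅∪out(0)=∅
  fail(6) 'aba': from fail(2)=8 chase 'a': 8 ⇒ 9;  out=∅∪out(9)={2}
  fail(10) 'bab': from fail(9)=1 chase 'b': 1 ⇒ 2;  out={3}∪out(2)={3}
  fail(4) 'abcc': from fail(3)=0 chase 'c': 0 ⇒ 0;  out=∅∪out(0)=∅
  fail(7) 'abab': from fail(6)=9 chase 'b': 9 ⇒ 10;  out={1}∪out(10)={1,3}
  fail(5) 'abcca': from fail(4)=0 chase 'a': 0 ⇒ 1;  out={0}∪out(1)={0}

Text stream:
pos 0 'c': at 0
pos 1 'c': at 0
pos 2 'a': at 1
pos 3 'b': at 2
pos 4 'a': at 6  → match P2@[3:4]
pos 5 'b': at 7  → match P1@[2:5],P3@[3:5]
pos 6 'a': at 6 (via fail)  → match P2@[5:6]
pos 7 'c': at 0 (via fail)
pos 8 'c': at 0
pos 9 'a': at 1
pos 10 'b': at 2
pos 11 'a': at 6  → match P2@[10:11]
pos 12 'b': at 7  → match P1@[9:12],P3@[10:12]
pos 13 'b': at 8 (via fail)
pos 14 'a': at 9  → match P2@[13:14]
pos 15 'b': at 10  → match P3@[13:15]
pos 16 'b': at 8 (via fail)
pos 17 'a': at 9  → match P2@[16:17]
pos 18 'b': at 10  → match P3@[16:18]
pos 19 'b': at 8 (via fail)
pos 20 'b': at 8 (via fail)
pos 21 'a': at 9  → match P2@[20:21]
pos 22 'b': at 10  → match P3@[20:22]
pos 23 'a': at 6 (via fail)  → match P2@[22:23]
pos 24 'b': at 7  → match P1@[21:24],P3@[22:24]
pos 25 'c': at 3 (via fail)
pos 26 'c': at 4
pos 27 'a': at 5  → match P0@[23:27]
pos 28 'b': at 2 (via fail)
pos 29 'b': at 8 (via fail)
pos 30 'a': at 9  → match P2@[29:30]
pos 31 'b': at 10  → match P3@[29:31]
pos 32 'a': at 6 (via fail)  → match P2@[31:32]
pos 33 'b': at 7  → match P1@[30:33],P3@[31:33]
pos 34 'a': at 6 (via fail)  → match P2@[33:34]
pos 35 'b': at 7  → match P1@[32:35],P3@[33:35]
pos 36 'a': at 6 (via fail)  → match P2@[35:36]
pos 37 'b': at 7  → match P1@[34:37],P3@[35:37]
pos 38 'b': at 8 (via fail)
pos 39 'a': at 9  → match P2@[38:39]
pos 40 'c': at 0 (via fail)
pos 41 'b': at 8
pos 42 'a': at 9  → match P2@[41:42]
pos 43 'b': at 10  → match P3@[41:43]
pos 44 'b': at 8 (via fail)
pos 45 'b': at 8 (via fail)
pos 46 'a': at 9  → match P2@[45:46]
pos 47 'b': at 10  → match P3@[45:47]
pos 48 'c': at 3 (via fail)
pos 49 'c': at 4
pos 50 'a': at 5  → match P0@[46:50]
pos 51 'b': at 2 (via fail)
pos 52 'a': at 6  → match P2@[51:52]
pos 53 'b': at 7  → match P1@[50:53],P3@[51:53]
pos 54 'a': at 6 (via fail)  → match P2@[53:54]
pos 55 'b': at 7  → match P1@[52:55],P3@[53:55]
pos 56 'a': at 6 (via fail)  → match P2@[55:56]
pos 57 'a': at 1 (via fail)
pos 58 'c': at 0 (via fail)
pos 59 'b': at 8
pos 60 'a': at 9  → match P2@[59:60]
pos 61 'b': at 10  → match P3@[59:61]
pos 62 'c': at 3 (via fail)
pos 63 'c': at 4
pos 64 'a': at 5  → match P0@[60:64]
pos 65 'b': at 2 (via fail)
pos 66 'a': at 6  → match P2@[65:66]
pos 67 'b': at 7  → match P1@[64:67],P3@[65:67]
pos 68 'a': at 6 (via fail)  → match P2@[67:68]
pos 69 'b': at 7  → match P1@[66:69],P3@[67:69]
pos 70 'c': at 3 (via fail)
pos 71 'c': at 4
pos 72 'a': at 5  → match P0@[68:72]
pos 73 'a': at 1 (via fail)
pos 74 'c': at 0 (via fail)
pos 75 'c': at 0
pos 76 'b': at 8
pos 77 'a': at 9  → match P2@[76:77]
pos 78 'b': at 10  → match P3@[76:78]
pos 79 'c': at 3 (via fail)

Matches: [[4,2],[5,1],[5,3],[6,2],[11,2],[12,1],[12,3],[14,2],[15,3],[17,2],[18,3],[21,2],[22,3],[23,2],[24,1],[24,3],[27,0],[30,2],[31,3],[32,2],[33,1],[33,3],[34,2],[35,1],[35,3],[36,2],[37,1],[37,3],[39,2],[42,2],[43,3],[46,2],[47,3],[50,0],[52,2],[53,1],[53,3],[54,2],[55,1],[55,3],[56,2],[60,2],[61,3],[64,0],[66,2],[67,1],[67,3],[68,2],[69,1],[69,3],[72,0],[77,2],[78,3]]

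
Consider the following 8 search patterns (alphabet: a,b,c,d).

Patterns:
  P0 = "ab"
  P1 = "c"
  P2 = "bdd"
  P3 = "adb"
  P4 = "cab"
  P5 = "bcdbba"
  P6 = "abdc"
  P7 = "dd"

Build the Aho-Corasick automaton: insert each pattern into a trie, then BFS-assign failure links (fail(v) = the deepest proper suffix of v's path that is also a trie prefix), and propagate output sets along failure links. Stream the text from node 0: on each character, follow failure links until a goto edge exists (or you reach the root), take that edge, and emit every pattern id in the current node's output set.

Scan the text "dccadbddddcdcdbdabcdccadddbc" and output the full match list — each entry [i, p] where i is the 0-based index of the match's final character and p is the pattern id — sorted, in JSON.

Build:
Trie (insert patterns):
  n0 'ε': a→1 b→4 c→3 d→18
  n1 'a': b→2 d→7
  n2 'ab': d→16  ←P0
  n3 'c': a→9  ←P1
  n4 'b': c→11 d→5
  n5 'bd': d→6
  n6 'bdd': ·  ←P2
  n7 'ad': b→8
  n8 'adb': ·  ←P3
  n9 'ca': b→10
  n10 'cab': ·  ←P4
  n11 'bc': d→12
  n12 'bcd': b→13
  n13 'bcdb': b→14
  n14 'bcdbb': a→15
  n15 'bcdbba': ·  ←P5
  n16 'abd': c→17
  n17 'abdc': ·  ←P6
  n18 'd': d→19
  n19 'dd': ·  ←P7

BFS fail/out derivation:
  n1('a'): parent n0 fail=0; on 'a' 0 → fail=0;  out ∅∪∅=∅
  n3('c'): parent n0 fail=0; on 'c' 0 → fail=0;  out {1}∪∅={1}
  n4('b'): parent n0 fail=0; on 'b' 0 → fail=0;  out ∅∪∅=∅
  n18('d'): parent n0 fail=0; on 'd' 0 → fail=0;  out ∅∪∅=∅
  n2('ab'): parent n1 fail=0; on 'b' 0 → fail=4;  out {0}∪∅={0}
  n5('bd'): parent n4 fail=0; on 'd' 0 → fail=18;  out ∅∪∅=∅
  n7('ad'): parent n1 fail=0; on 'd' 0 → fail=18;  out ∅∪∅=∅
  n9('ca'): parent n3 fail=0; on 'a' 0 → fail=1;  out ∅∪∅=∅
  n11('bc'): parent n4 fail=0; on 'c' 0 → fail=3;  out ∅∪{1}={1}
  n19('dd'): parent n18 fail=0; on 'd' 0 → fail=18;  out {7}∪∅={7}
  n6('bdd'): parent n5 fail=18; on 'd' 18 → fail=19;  out {2}∪{7}={2,7}
  n8('adb'): parent n7 fail=18; on 'b' 18→0 → fail=4;  out {3}∪∅={3}
  n10('cab'): parent n9 fail=1; on 'b' 1 → fail=2;  out {4}∪{0}={0,4}
  n12('bcd'): parent n11 fail=3; on 'd' 3→0 → fail=18;  out ∅∪∅=∅
  n16('abd'): parent n2 fail=4; on 'd' 4 → fail=5;  out ∅∪∅=∅
  n13('bcdb'): parent n12 fail=18; on 'b' 18→0 → fail=4;  out ∅∪∅=∅
  n17('abdc'): parent n16 fail=5; on 'c' 5→18→0 → fail=3;  out {6}∪{1}={1,6}
  n14('bcdbb'): parent n13 fail=4; on 'b' 4→0 → fail=4;  out ∅∪∅=∅
  n15('bcdbba'): parent n14 fail=4; on 'a' 4→0 → fail=1;  out {5}∪∅={5}

Text stream:
i=0 'd': node 0→18
i=1 'c': node 18→3 (fail-walked)  emit P1@[1:1]
i=2 'c': node 3→3 (fail-walked)  emit P1@[2:2]
i=3 'a': node 3→9
i=4 'd': node 9→7 (fail-walked)
i=5 'b': node 7→8  emit P3@[3:5]
i=6 'd': node 8→5 (fail-walked)
i=7 'd': node 5→6  emit P2@[5:7],P7@[6:7]
i=8 'd': node 6→19 (fail-walked)  emit P7@[7:8]
i=9 'd': node 19→19 (fail-walked)  emit P7@[8:9]
i=10 'c': node 19→3 (fail-walked)  emit P1@[10:10]
i=11 'd': node 3→18 (fail-walked)
i=12 'c': node 18→3 (fail-walked)  emit P1@[12:12]
i=13 'd': node 3→18 (fail-walked)
i=14 'b': node 18→4 (fail-walked)
i=15 'd': node 4→5
i=16 'a': node 5→1 (fail-walked)
i=17 'b': node 1→2  emit P0@[16:17]
i=18 'c': node 2→11 (fail-walked)  emit P1@[18:18]
i=19 'd': node 11→12
i=20 'c': node 12→3 (fail-walked)  emit P1@[20:20]
i=21 'c': node 3→3 (fail-walked)  emit P1@[21:21]
i=22 'a': node 3→9
i=23 'd': node 9→7 (fail-walked)
i=24 'd': node 7→19 (fail-walked)  emit P7@[23:24]
i=25 'd': node 19→19 (fail-walked)  emit P7@[24:25]
i=26 'b': node 19→4 (fail-walked)
i=27 'c': node 4→11  emit P1@[27:27]

Matches: [[1,1],[2,1],[5,3],[7,2],[7,7],[8,7],[9,7],[10,1],[12,1],[17,0],[18,1],[20,1],[21,1],[24,7],[25,7],[27,1]]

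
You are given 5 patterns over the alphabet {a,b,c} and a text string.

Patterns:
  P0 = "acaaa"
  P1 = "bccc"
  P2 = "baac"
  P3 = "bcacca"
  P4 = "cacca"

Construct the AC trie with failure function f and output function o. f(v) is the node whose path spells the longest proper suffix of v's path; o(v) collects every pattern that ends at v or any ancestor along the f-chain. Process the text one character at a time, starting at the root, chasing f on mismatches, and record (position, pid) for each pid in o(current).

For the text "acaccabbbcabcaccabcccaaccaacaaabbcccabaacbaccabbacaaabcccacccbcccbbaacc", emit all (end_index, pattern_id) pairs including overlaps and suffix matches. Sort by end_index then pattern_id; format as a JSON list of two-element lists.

Build automaton:
Trie nodes:
  0='ε' goto a→1 b→6 c→17
  1='a' goto c→2
  2='ac' goto a→3
  3='aca' goto a→4
  4='acaa' goto a→5
  5='acaaa' goto ·  ←P0
  6='b' goto a→10 c→7
  7='bc' goto a→13 c→8
  8='bcc' goto c→9
  9='bccc' goto ·  ←P1
  10='ba' goto a→11
  11='baa' goto c→12
  12='baac' goto ·  ←P2
  13='bca' goto c→14
  14='bcac' goto c→15
  15='bcacc' goto a→16
  16='bcacca' goto ·  ←P3
  17='c' goto a→18
  18='ca' goto c→19
  19='cac' goto c→20
  20='cacc' goto a→21
  21='cacca' goto ·  ←P4

Failure links (BFS by depth):
  fail(1) 'a': from fail(0)=0 chase 'a': 0 ⇒ 0;  out=∅∪out(0)=∅
  fail(6) 'b': from fail(0)=0 chase 'b': 0 ⇒ 0;  out=∅∪out(0)=∅
  fail(17) 'c': from fail(0)=0 chase 'c': 0 ⇒ 0;  out=∅∪out(0)=∅
  fail(2) 'ac': from fail(1)=0 chase 'c': 0 ⇒ 17;  out=∅∪out(17)=∅
  fail(7) 'bc': from fail(6)=0 chase 'c': 0 ⇒ 17;  out=∅∪out(17)=∅
  fail(10) 'ba': from fail(6)=0 chase 'a': 0 ⇒ 1;  out=∅∪out(1)=∅
  fail(18) 'ca': from fail(17)=0 chase 'a': 0 ⇒ 1;  out=∅∪out(1)=∅
  fail(3) 'aca': from fail(2)=17 chase 'a': 17 ⇒ 18;  out=∅∪out(18)=∅
  fail(8) 'bcc': from fail(7)=17 chase 'c': 17→0 ⇒ 17;  out=∅∪out(17)=∅
  fail(11) 'baa': from fail(10)=1 chase 'a': 1→0 ⇒ 1;  out=∅∪out(1)=∅
  fail(13) 'bca': from fail(7)=17 chase 'a': 17 ⇒ 18;  out=∅∪out(18)=∅
  fail(19) 'cac': from fail(18)=1 chase 'c': 1 ⇒ 2;  out=∅∪out(2)=∅
  fail(4) 'acaa': from fail(3)=18 chase 'a': 18→1→0 ⇒ 1;  out=∅∪out(1)=∅
  fail(9) 'bccc': from fail(8)=17 chase 'c': 17→0 ⇒ 17;  out={1}∪out(17)={1}
  fail(12) 'baac': from fail(11)=1 chase 'c': 1 ⇒ 2;  out={2}∪out(2)={2}
  fail(14) 'bcac': from fail(13)=18 chase 'c': 18 ⇒ 19;  out=∅∪out(19)=∅
  fail(20) 'cacc': from fail(19)=2 chase 'c': 2→17→0 ⇒ 17;  out=∅∪out(17)=∅
  fail(5) 'acaaa': from fail(4)=1 chase 'a': 1→0 ⇒ 1;  out={0}∪out(1)={0}
  fail(15) 'bcacc': from fail(14)=19 chase 'c': 19 ⇒ 20;  out=∅∪out(20)=∅
  fail(21) 'cacca': from fail(20)=17 chase 'a': 17 ⇒ 18;  out={4}∪out(18)={4}
  fail(16) 'bcacca': from fail(15)=20 chase 'a': 20 ⇒ 21;  out={3}∪out(21)={3,4}

Run:
pos 0 'a': at 1
pos 1 'c': at 2
pos 2 'a': at 3
pos 3 'c': at 19 ·f
pos 4 'c': at 20
pos 5 'a': at 21  emit P4@[1:5]
pos 6 'b': at 6 ·f
pos 7 'b': at 6 ·f
pos 8 'b': at 6 ·f
pos 9 'c': at 7
pos 10 'a': at 13
pos 11 'b': at 6 ·f
pos 12 'c': at 7
pos 13 'a': at 13
pos 14 'c': at 14
pos 15 'c': at 15
pos 16 'a': at 16  emit P3@[11:16],P4@[12:16]
pos 17 'b': at 6 ·f
pos 18 'c': at 7
pos 19 'c': at 8
pos 20 'c': at 9  emit P1@[17:20]
pos 21 'a': at 18 ·f
pos 22 'a': at 1 ·f
pos 23 'c': at 2
pos 24 'c': at 17 ·f
pos 25 'a': at 18
pos 26 'a': at 1 ·f
pos 27 'c': at 2
pos 28 'a': at 3
pos 29 'a': at 4
pos 30 'a': at 5  emit P0@[26:30]
pos 31 'b': at 6 ·f
pos 32 'b': at 6 ·f
pos 33 'c': at 7
pos 34 'c': at 8
pos 35 'c': at 9  emit P1@[32:35]
pos 36 'a': at 18 ·f
pos 37 'b': at 6 ·f
pos 38 'a': at 10
pos 39 'a': at 11
pos 40 'c': at 12  emit P2@[37:40]
pos 41 'b': at 6 ·f
pos 42 'a': at 10
pos 43 'c': at 2 ·f
pos 44 'c': at 17 ·f
pos 45 'a': at 18
pos 46 'b': at 6 ·f
pos 47 'b': at 6 ·f
pos 48 'a': at 10
pos 49 'c': at 2 ·f
pos 50 'a': at 3
pos 51 'a': at 4
pos 52 'a': at 5  emit P0@[48:52]
pos 53 'b': at 6 ·f
pos 54 'c': at 7
pos 55 'c': at 8
pos 56 'c': at 9  emit P1@[53:56]
pos 57 'a': at 18 ·f
pos 58 'c': at 19
pos 59 'c': at 20
pos 60 'c': at 17 ·f
pos 61 'b': at 6 ·f
pos 62 'c': at 7
pos 63 'c': at 8
pos 64 'c': at 9  emit P1@[61:64]
pos 65 'b': at 6 ·f
pos 66 'b': at 6 ·f
pos 67 'a': at 10
pos 68 'a': at 11
pos 69 'c': at 12  emit P2@[66:69]
pos 70 'c': at 17 ·f

Result: [[5,4],[16,3],[16,4],[20,1],[30,0],[35,1],[40,2],[52,0],[56,1],[64,1],[69,2]]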